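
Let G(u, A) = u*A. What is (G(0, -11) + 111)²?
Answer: 12321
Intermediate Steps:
G(u, A) = A*u
(G(0, -11) + 111)² = (-11*0 + 111)² = (0 + 111)² = 111² = 12321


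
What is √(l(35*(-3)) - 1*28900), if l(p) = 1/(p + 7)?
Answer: 3*I*√629378/14 ≈ 170.0*I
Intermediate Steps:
l(p) = 1/(7 + p)
√(l(35*(-3)) - 1*28900) = √(1/(7 + 35*(-3)) - 1*28900) = √(1/(7 - 105) - 28900) = √(1/(-98) - 28900) = √(-1/98 - 28900) = √(-2832201/98) = 3*I*√629378/14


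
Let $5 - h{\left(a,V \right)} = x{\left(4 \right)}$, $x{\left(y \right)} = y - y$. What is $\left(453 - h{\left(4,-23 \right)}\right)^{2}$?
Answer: $200704$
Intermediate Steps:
$x{\left(y \right)} = 0$
$h{\left(a,V \right)} = 5$ ($h{\left(a,V \right)} = 5 - 0 = 5 + 0 = 5$)
$\left(453 - h{\left(4,-23 \right)}\right)^{2} = \left(453 - 5\right)^{2} = 448^{2} = 200704$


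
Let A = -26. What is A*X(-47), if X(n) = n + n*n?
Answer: -56212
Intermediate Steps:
X(n) = n + n²
A*X(-47) = -(-1222)*(1 - 47) = -(-1222)*(-46) = -26*2162 = -56212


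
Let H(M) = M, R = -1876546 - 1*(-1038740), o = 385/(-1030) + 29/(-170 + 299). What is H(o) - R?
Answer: 22263852685/26574 ≈ 8.3781e+5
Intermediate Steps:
o = -3959/26574 (o = 385*(-1/1030) + 29/129 = -77/206 + 29*(1/129) = -77/206 + 29/129 = -3959/26574 ≈ -0.14898)
R = -837806 (R = -1876546 + 1038740 = -837806)
H(o) - R = -3959/26574 - 1*(-837806) = -3959/26574 + 837806 = 22263852685/26574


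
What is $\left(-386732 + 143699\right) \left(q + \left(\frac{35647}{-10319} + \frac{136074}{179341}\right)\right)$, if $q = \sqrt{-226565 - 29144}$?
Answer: $\frac{1212448139196693}{1850619779} - 243033 i \sqrt{255709} \approx 6.5516 \cdot 10^{5} - 1.229 \cdot 10^{8} i$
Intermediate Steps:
$q = i \sqrt{255709}$ ($q = \sqrt{-255709} = i \sqrt{255709} \approx 505.68 i$)
$\left(-386732 + 143699\right) \left(q + \left(\frac{35647}{-10319} + \frac{136074}{179341}\right)\right) = \left(-386732 + 143699\right) \left(i \sqrt{255709} + \left(\frac{35647}{-10319} + \frac{136074}{179341}\right)\right) = - 243033 \left(i \sqrt{255709} + \left(35647 \left(- \frac{1}{10319}\right) + 136074 \cdot \frac{1}{179341}\right)\right) = - 243033 \left(i \sqrt{255709} + \left(- \frac{35647}{10319} + \frac{136074}{179341}\right)\right) = - 243033 \left(i \sqrt{255709} - \frac{4988821021}{1850619779}\right) = - 243033 \left(- \frac{4988821021}{1850619779} + i \sqrt{255709}\right) = \frac{1212448139196693}{1850619779} - 243033 i \sqrt{255709}$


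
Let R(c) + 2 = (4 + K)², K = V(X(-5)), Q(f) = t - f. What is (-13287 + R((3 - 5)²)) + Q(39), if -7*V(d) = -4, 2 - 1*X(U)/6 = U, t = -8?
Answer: -652440/49 ≈ -13315.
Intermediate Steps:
X(U) = 12 - 6*U
V(d) = 4/7 (V(d) = -⅐*(-4) = 4/7)
Q(f) = -8 - f
K = 4/7 ≈ 0.57143
R(c) = 926/49 (R(c) = -2 + (4 + 4/7)² = -2 + (32/7)² = -2 + 1024/49 = 926/49)
(-13287 + R((3 - 5)²)) + Q(39) = (-13287 + 926/49) + (-8 - 1*39) = -650137/49 + (-8 - 39) = -650137/49 - 47 = -652440/49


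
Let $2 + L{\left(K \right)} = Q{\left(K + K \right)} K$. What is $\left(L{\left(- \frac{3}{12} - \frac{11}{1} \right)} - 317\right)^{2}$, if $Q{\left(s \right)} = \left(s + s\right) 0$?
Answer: $101761$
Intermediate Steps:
$Q{\left(s \right)} = 0$ ($Q{\left(s \right)} = 2 s 0 = 0$)
$L{\left(K \right)} = -2$ ($L{\left(K \right)} = -2 + 0 K = -2 + 0 = -2$)
$\left(L{\left(- \frac{3}{12} - \frac{11}{1} \right)} - 317\right)^{2} = \left(-2 - 317\right)^{2} = \left(-319\right)^{2} = 101761$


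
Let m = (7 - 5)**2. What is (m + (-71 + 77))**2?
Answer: 100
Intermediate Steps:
m = 4 (m = 2**2 = 4)
(m + (-71 + 77))**2 = (4 + (-71 + 77))**2 = (4 + 6)**2 = 10**2 = 100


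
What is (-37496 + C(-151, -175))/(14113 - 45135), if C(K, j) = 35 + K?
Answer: 18806/15511 ≈ 1.2124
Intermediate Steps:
(-37496 + C(-151, -175))/(14113 - 45135) = (-37496 + (35 - 151))/(14113 - 45135) = (-37496 - 116)/(-31022) = -37612*(-1/31022) = 18806/15511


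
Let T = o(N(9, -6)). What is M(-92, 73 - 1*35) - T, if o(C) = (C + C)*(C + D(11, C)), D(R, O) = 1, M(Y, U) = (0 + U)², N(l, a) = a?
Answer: 1384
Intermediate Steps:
M(Y, U) = U²
o(C) = 2*C*(1 + C) (o(C) = (C + C)*(C + 1) = (2*C)*(1 + C) = 2*C*(1 + C))
T = 60 (T = 2*(-6)*(1 - 6) = 2*(-6)*(-5) = 60)
M(-92, 73 - 1*35) - T = (73 - 1*35)² - 1*60 = (73 - 35)² - 60 = 38² - 60 = 1444 - 60 = 1384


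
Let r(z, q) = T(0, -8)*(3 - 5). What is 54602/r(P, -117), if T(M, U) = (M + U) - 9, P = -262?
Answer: 27301/17 ≈ 1605.9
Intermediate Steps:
T(M, U) = -9 + M + U
r(z, q) = 34 (r(z, q) = (-9 + 0 - 8)*(3 - 5) = -17*(-2) = 34)
54602/r(P, -117) = 54602/34 = 54602*(1/34) = 27301/17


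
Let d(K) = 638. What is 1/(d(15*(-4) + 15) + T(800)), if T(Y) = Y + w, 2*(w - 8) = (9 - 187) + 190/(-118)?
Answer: 118/160031 ≈ 0.00073736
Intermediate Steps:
w = -9653/118 (w = 8 + ((9 - 187) + 190/(-118))/2 = 8 + (-178 + 190*(-1/118))/2 = 8 + (-178 - 95/59)/2 = 8 + (½)*(-10597/59) = 8 - 10597/118 = -9653/118 ≈ -81.805)
T(Y) = -9653/118 + Y (T(Y) = Y - 9653/118 = -9653/118 + Y)
1/(d(15*(-4) + 15) + T(800)) = 1/(638 + (-9653/118 + 800)) = 1/(638 + 84747/118) = 1/(160031/118) = 118/160031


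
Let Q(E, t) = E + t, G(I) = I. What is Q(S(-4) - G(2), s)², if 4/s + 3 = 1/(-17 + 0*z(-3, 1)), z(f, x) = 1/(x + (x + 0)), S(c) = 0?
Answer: 1849/169 ≈ 10.941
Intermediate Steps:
z(f, x) = 1/(2*x) (z(f, x) = 1/(x + x) = 1/(2*x))
s = -17/13 (s = 4/(-3 + 1/(-17 + 0*((½)/1))) = 4/(-3 + 1/(-17 + 0*((½)*1))) = 4/(-3 + 1/(-17 + 0*(½))) = 4/(-3 + 1/(-17 + 0)) = 4/(-3 + 1/(-17)) = 4/(-3 - 1/17) = 4/(-52/17) = 4*(-17/52) = -17/13 ≈ -1.3077)
Q(S(-4) - G(2), s)² = ((0 - 1*2) - 17/13)² = ((0 - 2) - 17/13)² = (-2 - 17/13)² = (-43/13)² = 1849/169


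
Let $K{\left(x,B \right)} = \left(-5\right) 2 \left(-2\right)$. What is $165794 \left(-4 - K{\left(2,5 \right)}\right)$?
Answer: $-3979056$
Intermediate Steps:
$K{\left(x,B \right)} = 20$ ($K{\left(x,B \right)} = \left(-10\right) \left(-2\right) = 20$)
$165794 \left(-4 - K{\left(2,5 \right)}\right) = 165794 \left(-4 - 20\right) = 165794 \left(-24\right) = -3979056$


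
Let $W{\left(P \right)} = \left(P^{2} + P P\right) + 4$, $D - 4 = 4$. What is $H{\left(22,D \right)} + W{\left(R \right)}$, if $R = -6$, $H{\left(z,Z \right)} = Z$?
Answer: $84$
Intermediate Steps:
$D = 8$ ($D = 4 + 4 = 8$)
$W{\left(P \right)} = 4 + 2 P^{2}$ ($W{\left(P \right)} = \left(P^{2} + P^{2}\right) + 4 = 2 P^{2} + 4 = 4 + 2 P^{2}$)
$H{\left(22,D \right)} + W{\left(R \right)} = 8 + \left(4 + 2 \left(-6\right)^{2}\right) = 8 + \left(4 + 2 \cdot 36\right) = 8 + \left(4 + 72\right) = 8 + 76 = 84$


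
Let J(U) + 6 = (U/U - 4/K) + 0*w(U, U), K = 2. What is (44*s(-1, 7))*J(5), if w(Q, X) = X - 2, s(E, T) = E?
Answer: 308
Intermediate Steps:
w(Q, X) = -2 + X
J(U) = -7 (J(U) = -6 + ((U/U - 4/2) + 0*(-2 + U)) = -6 + ((1 - 4*1/2) + 0) = -6 + ((1 - 2) + 0) = -6 + (-1 + 0) = -6 - 1 = -7)
(44*s(-1, 7))*J(5) = (44*(-1))*(-7) = -44*(-7) = 308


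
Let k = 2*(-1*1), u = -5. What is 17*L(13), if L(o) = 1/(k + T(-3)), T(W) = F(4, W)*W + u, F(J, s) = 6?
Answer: -17/25 ≈ -0.68000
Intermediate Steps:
k = -2 (k = 2*(-1) = -2)
T(W) = -5 + 6*W (T(W) = 6*W - 5 = -5 + 6*W)
L(o) = -1/25 (L(o) = 1/(-2 + (-5 + 6*(-3))) = 1/(-2 + (-5 - 18)) = 1/(-2 - 23) = 1/(-25) = -1/25)
17*L(13) = 17*(-1/25) = -17/25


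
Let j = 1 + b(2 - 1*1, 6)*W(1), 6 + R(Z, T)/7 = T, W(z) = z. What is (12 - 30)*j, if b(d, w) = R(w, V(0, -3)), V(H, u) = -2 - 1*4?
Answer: 1494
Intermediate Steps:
V(H, u) = -6 (V(H, u) = -2 - 4 = -6)
R(Z, T) = -42 + 7*T
b(d, w) = -84 (b(d, w) = -42 + 7*(-6) = -42 - 42 = -84)
j = -83 (j = 1 - 84*1 = 1 - 84 = -83)
(12 - 30)*j = (12 - 30)*(-83) = -18*(-83) = 1494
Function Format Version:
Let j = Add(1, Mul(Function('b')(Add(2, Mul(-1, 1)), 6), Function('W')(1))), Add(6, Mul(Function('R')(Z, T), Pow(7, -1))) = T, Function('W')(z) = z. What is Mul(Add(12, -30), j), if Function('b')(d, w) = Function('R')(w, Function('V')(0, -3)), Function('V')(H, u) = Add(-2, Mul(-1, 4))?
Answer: 1494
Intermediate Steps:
Function('V')(H, u) = -6 (Function('V')(H, u) = Add(-2, -4) = -6)
Function('R')(Z, T) = Add(-42, Mul(7, T))
Function('b')(d, w) = -84 (Function('b')(d, w) = Add(-42, Mul(7, -6)) = Add(-42, -42) = -84)
j = -83 (j = Add(1, Mul(-84, 1)) = Add(1, -84) = -83)
Mul(Add(12, -30), j) = Mul(Add(12, -30), -83) = Mul(-18, -83) = 1494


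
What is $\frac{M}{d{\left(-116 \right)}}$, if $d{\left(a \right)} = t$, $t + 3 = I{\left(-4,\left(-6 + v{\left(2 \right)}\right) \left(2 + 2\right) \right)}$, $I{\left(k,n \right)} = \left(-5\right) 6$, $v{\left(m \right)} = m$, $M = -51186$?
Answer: $\frac{17062}{11} \approx 1551.1$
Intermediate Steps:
$I{\left(k,n \right)} = -30$
$t = -33$ ($t = -3 - 30 = -33$)
$d{\left(a \right)} = -33$
$\frac{M}{d{\left(-116 \right)}} = - \frac{51186}{-33} = \left(-51186\right) \left(- \frac{1}{33}\right) = \frac{17062}{11}$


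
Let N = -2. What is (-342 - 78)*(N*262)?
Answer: 220080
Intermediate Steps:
(-342 - 78)*(N*262) = (-342 - 78)*(-2*262) = -420*(-524) = 220080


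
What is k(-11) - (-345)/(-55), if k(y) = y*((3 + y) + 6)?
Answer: 173/11 ≈ 15.727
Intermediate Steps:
k(y) = y*(9 + y)
k(-11) - (-345)/(-55) = -11*(9 - 11) - (-345)/(-55) = -11*(-2) - (-345)*(-1)/55 = 22 - 1*69/11 = 22 - 69/11 = 173/11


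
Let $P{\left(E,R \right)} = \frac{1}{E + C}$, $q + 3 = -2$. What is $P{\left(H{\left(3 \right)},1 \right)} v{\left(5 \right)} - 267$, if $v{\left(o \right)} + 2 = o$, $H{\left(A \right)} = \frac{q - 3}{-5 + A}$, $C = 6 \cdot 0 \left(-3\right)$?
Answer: $- \frac{1065}{4} \approx -266.25$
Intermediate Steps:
$q = -5$ ($q = -3 - 2 = -5$)
$C = 0$ ($C = 0 \left(-3\right) = 0$)
$H{\left(A \right)} = - \frac{8}{-5 + A}$ ($H{\left(A \right)} = \frac{-5 - 3}{-5 + A} = - \frac{8}{-5 + A}$)
$P{\left(E,R \right)} = \frac{1}{E}$ ($P{\left(E,R \right)} = \frac{1}{E + 0} = \frac{1}{E}$)
$v{\left(o \right)} = -2 + o$
$P{\left(H{\left(3 \right)},1 \right)} v{\left(5 \right)} - 267 = \frac{-2 + 5}{\left(-8\right) \frac{1}{-5 + 3}} - 267 = \frac{1}{\left(-8\right) \frac{1}{-2}} \cdot 3 - 267 = \frac{1}{\left(-8\right) \left(- \frac{1}{2}\right)} 3 - 267 = \frac{1}{4} \cdot 3 - 267 = \frac{3}{4} - 267 = - \frac{1065}{4}$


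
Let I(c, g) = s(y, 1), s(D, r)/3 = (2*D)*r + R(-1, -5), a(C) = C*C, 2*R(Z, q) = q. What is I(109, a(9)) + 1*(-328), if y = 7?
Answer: -587/2 ≈ -293.50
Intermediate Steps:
R(Z, q) = q/2
a(C) = C**2
s(D, r) = -15/2 + 6*D*r (s(D, r) = 3*((2*D)*r + (1/2)*(-5)) = 3*(2*D*r - 5/2) = 3*(-5/2 + 2*D*r) = -15/2 + 6*D*r)
I(c, g) = 69/2 (I(c, g) = -15/2 + 6*7*1 = -15/2 + 42 = 69/2)
I(109, a(9)) + 1*(-328) = 69/2 + 1*(-328) = 69/2 - 328 = -587/2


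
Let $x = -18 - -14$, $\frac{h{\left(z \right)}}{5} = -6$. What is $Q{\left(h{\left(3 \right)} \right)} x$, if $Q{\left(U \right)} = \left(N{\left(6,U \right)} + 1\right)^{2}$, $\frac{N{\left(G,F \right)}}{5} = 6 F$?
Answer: $-3232804$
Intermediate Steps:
$h{\left(z \right)} = -30$ ($h{\left(z \right)} = 5 \left(-6\right) = -30$)
$N{\left(G,F \right)} = 30 F$ ($N{\left(G,F \right)} = 5 \cdot 6 F = 30 F$)
$Q{\left(U \right)} = \left(1 + 30 U\right)^{2}$ ($Q{\left(U \right)} = \left(30 U + 1\right)^{2} = \left(1 + 30 U\right)^{2}$)
$x = -4$ ($x = -18 + 14 = -4$)
$Q{\left(h{\left(3 \right)} \right)} x = \left(1 + 30 \left(-30\right)\right)^{2} \left(-4\right) = \left(1 - 900\right)^{2} \left(-4\right) = \left(-899\right)^{2} \left(-4\right) = 808201 \left(-4\right) = -3232804$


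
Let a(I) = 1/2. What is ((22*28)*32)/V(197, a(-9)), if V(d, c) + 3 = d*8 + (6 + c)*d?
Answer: 39424/5707 ≈ 6.9080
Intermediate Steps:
a(I) = ½
V(d, c) = -3 + 8*d + d*(6 + c) (V(d, c) = -3 + (d*8 + (6 + c)*d) = -3 + (8*d + d*(6 + c)) = -3 + 8*d + d*(6 + c))
((22*28)*32)/V(197, a(-9)) = ((22*28)*32)/(-3 + 14*197 + (½)*197) = (616*32)/(-3 + 2758 + 197/2) = 19712/(5707/2) = 19712*(2/5707) = 39424/5707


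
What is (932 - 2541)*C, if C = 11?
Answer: -17699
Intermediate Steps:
(932 - 2541)*C = (932 - 2541)*11 = -1609*11 = -17699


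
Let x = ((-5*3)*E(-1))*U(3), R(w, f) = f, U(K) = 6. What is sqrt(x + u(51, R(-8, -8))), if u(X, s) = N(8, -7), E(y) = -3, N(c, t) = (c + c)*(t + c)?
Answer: sqrt(286) ≈ 16.912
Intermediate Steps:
N(c, t) = 2*c*(c + t) (N(c, t) = (2*c)*(c + t) = 2*c*(c + t))
u(X, s) = 16 (u(X, s) = 2*8*(8 - 7) = 2*8*1 = 16)
x = 270 (x = (-5*3*(-3))*6 = -15*(-3)*6 = 45*6 = 270)
sqrt(x + u(51, R(-8, -8))) = sqrt(270 + 16) = sqrt(286)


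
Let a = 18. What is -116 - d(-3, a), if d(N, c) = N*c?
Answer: -62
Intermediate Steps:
-116 - d(-3, a) = -116 - (-3)*18 = -116 - 1*(-54) = -116 + 54 = -62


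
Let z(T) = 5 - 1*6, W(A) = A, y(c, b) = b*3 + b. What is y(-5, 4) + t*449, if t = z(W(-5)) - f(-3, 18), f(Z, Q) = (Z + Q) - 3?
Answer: -5821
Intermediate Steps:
f(Z, Q) = -3 + Q + Z (f(Z, Q) = (Q + Z) - 3 = -3 + Q + Z)
y(c, b) = 4*b (y(c, b) = 3*b + b = 4*b)
z(T) = -1 (z(T) = 5 - 6 = -1)
t = -13 (t = -1 - (-3 + 18 - 3) = -1 - 1*12 = -1 - 12 = -13)
y(-5, 4) + t*449 = 4*4 - 13*449 = 16 - 5837 = -5821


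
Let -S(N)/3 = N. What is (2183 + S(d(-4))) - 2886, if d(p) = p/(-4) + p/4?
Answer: -703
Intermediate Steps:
d(p) = 0 (d(p) = p*(-1/4) + p*(1/4) = -p/4 + p/4 = 0)
S(N) = -3*N
(2183 + S(d(-4))) - 2886 = (2183 - 3*0) - 2886 = (2183 + 0) - 2886 = 2183 - 2886 = -703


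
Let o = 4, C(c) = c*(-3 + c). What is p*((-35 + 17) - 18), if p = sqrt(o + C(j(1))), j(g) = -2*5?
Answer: -36*sqrt(134) ≈ -416.73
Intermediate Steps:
j(g) = -10
p = sqrt(134) (p = sqrt(4 - 10*(-3 - 10)) = sqrt(4 - 10*(-13)) = sqrt(4 + 130) = sqrt(134) ≈ 11.576)
p*((-35 + 17) - 18) = sqrt(134)*((-35 + 17) - 18) = sqrt(134)*(-18 - 18) = sqrt(134)*(-36) = -36*sqrt(134)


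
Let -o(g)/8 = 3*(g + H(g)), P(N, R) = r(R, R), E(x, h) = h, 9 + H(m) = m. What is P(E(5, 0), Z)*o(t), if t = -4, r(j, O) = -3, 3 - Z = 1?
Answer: -1224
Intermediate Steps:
Z = 2 (Z = 3 - 1*1 = 3 - 1 = 2)
H(m) = -9 + m
P(N, R) = -3
o(g) = 216 - 48*g (o(g) = -24*(g + (-9 + g)) = -24*(-9 + 2*g) = -8*(-27 + 6*g) = 216 - 48*g)
P(E(5, 0), Z)*o(t) = -3*(216 - 48*(-4)) = -3*(216 + 192) = -3*408 = -1224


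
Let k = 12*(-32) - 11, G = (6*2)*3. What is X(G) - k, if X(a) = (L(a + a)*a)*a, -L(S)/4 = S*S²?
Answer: -1934917237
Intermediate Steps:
L(S) = -4*S³ (L(S) = -4*S*S² = -4*S³)
G = 36 (G = 12*3 = 36)
k = -395 (k = -384 - 11 = -395)
X(a) = -32*a⁵ (X(a) = ((-4*(a + a)³)*a)*a = ((-4*8*a³)*a)*a = ((-32*a³)*a)*a = (-32*a⁴)*a = -32*a⁵)
X(G) - k = -32*36⁵ - 1*(-395) = -32*60466176 + 395 = -1934917632 + 395 = -1934917237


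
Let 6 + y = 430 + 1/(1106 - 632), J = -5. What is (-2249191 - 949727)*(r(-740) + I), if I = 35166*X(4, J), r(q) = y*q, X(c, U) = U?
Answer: 123726897359200/79 ≈ 1.5662e+12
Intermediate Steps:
y = 200977/474 (y = -6 + (430 + 1/(1106 - 632)) = -6 + (430 + 1/474) = -6 + 203821/474 = 200977/474 ≈ 424.00)
r(q) = 200977*q/474
I = -175830 (I = 35166*(-5) = -175830)
(-2249191 - 949727)*(r(-740) + I) = (-2249191 - 949727)*((200977/474)*(-740) - 175830) = -3198918*(-74361490/237 - 175830) = -3198918*(-116033200/237) = 123726897359200/79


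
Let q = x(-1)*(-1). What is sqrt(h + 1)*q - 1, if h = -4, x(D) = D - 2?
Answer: -1 + 3*I*sqrt(3) ≈ -1.0 + 5.1962*I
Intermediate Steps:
x(D) = -2 + D
q = 3 (q = (-2 - 1)*(-1) = -3*(-1) = 3)
sqrt(h + 1)*q - 1 = sqrt(-4 + 1)*3 - 1 = sqrt(-3)*3 - 1 = (I*sqrt(3))*3 - 1 = 3*I*sqrt(3) - 1 = -1 + 3*I*sqrt(3)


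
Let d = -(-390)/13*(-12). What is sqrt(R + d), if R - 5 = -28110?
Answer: I*sqrt(28465) ≈ 168.72*I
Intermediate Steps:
R = -28105 (R = 5 - 28110 = -28105)
d = -360 (d = -(-390)/13*(-12) = -15*(-2)*(-12) = 30*(-12) = -360)
sqrt(R + d) = sqrt(-28105 - 360) = sqrt(-28465) = I*sqrt(28465)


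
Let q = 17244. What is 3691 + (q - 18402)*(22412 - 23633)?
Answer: 1417609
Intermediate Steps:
3691 + (q - 18402)*(22412 - 23633) = 3691 + (17244 - 18402)*(22412 - 23633) = 3691 - 1158*(-1221) = 3691 + 1413918 = 1417609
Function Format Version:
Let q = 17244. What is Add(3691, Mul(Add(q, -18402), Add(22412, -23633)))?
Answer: 1417609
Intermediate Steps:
Add(3691, Mul(Add(q, -18402), Add(22412, -23633))) = Add(3691, Mul(Add(17244, -18402), Add(22412, -23633))) = Add(3691, Mul(-1158, -1221)) = Add(3691, 1413918) = 1417609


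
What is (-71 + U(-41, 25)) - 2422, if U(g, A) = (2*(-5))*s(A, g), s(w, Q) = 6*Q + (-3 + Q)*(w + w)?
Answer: 21967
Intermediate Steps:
s(w, Q) = 6*Q + 2*w*(-3 + Q) (s(w, Q) = 6*Q + (-3 + Q)*(2*w) = 6*Q + 2*w*(-3 + Q))
U(g, A) = -60*g + 60*A - 20*A*g (U(g, A) = (2*(-5))*(-6*A + 6*g + 2*g*A) = -10*(-6*A + 6*g + 2*A*g) = -60*g + 60*A - 20*A*g)
(-71 + U(-41, 25)) - 2422 = (-71 + (-60*(-41) + 60*25 - 20*25*(-41))) - 2422 = (-71 + (2460 + 1500 + 20500)) - 2422 = (-71 + 24460) - 2422 = 24389 - 2422 = 21967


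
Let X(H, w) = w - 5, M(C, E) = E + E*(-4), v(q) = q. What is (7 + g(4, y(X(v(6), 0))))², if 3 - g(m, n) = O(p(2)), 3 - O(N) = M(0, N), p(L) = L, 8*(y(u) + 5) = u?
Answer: 1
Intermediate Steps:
M(C, E) = -3*E (M(C, E) = E - 4*E = -3*E)
X(H, w) = -5 + w
y(u) = -5 + u/8
O(N) = 3 + 3*N (O(N) = 3 - (-3)*N = 3 + 3*N)
g(m, n) = -6 (g(m, n) = 3 - (3 + 3*2) = 3 - (3 + 6) = 3 - 1*9 = 3 - 9 = -6)
(7 + g(4, y(X(v(6), 0))))² = (7 - 6)² = 1² = 1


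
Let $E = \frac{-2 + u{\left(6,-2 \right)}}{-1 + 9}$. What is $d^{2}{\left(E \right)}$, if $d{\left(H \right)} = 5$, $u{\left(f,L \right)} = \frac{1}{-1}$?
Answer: $25$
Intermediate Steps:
$u{\left(f,L \right)} = -1$
$E = - \frac{3}{8}$ ($E = \frac{-2 - 1}{-1 + 9} = - \frac{3}{8} \approx -0.375$)
$d^{2}{\left(E \right)} = 5^{2} = 25$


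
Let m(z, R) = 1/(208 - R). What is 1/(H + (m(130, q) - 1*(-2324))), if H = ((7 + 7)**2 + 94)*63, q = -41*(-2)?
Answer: 126/2594845 ≈ 4.8558e-5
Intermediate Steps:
q = 82
H = 18270 (H = (14**2 + 94)*63 = (196 + 94)*63 = 290*63 = 18270)
1/(H + (m(130, q) - 1*(-2324))) = 1/(18270 + (-1/(-208 + 82) - 1*(-2324))) = 1/(18270 + (-1/(-126) + 2324)) = 1/(18270 + (-1*(-1/126) + 2324)) = 1/(18270 + (1/126 + 2324)) = 1/(18270 + 292825/126) = 1/(2594845/126) = 126/2594845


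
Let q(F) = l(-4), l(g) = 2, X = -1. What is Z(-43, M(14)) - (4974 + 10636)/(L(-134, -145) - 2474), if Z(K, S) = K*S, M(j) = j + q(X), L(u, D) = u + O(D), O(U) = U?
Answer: -1878454/2753 ≈ -682.33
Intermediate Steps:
q(F) = 2
L(u, D) = D + u (L(u, D) = u + D = D + u)
M(j) = 2 + j (M(j) = j + 2 = 2 + j)
Z(-43, M(14)) - (4974 + 10636)/(L(-134, -145) - 2474) = -43*(2 + 14) - (4974 + 10636)/((-145 - 134) - 2474) = -43*16 - 15610/(-279 - 2474) = -688 - 15610/(-2753) = -688 - 15610*(-1)/2753 = -688 - 1*(-15610/2753) = -688 + 15610/2753 = -1878454/2753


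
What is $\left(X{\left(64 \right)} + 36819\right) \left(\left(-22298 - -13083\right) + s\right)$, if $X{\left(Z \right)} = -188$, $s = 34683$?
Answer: $932918308$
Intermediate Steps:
$\left(X{\left(64 \right)} + 36819\right) \left(\left(-22298 - -13083\right) + s\right) = \left(-188 + 36819\right) \left(\left(-22298 - -13083\right) + 34683\right) = 36631 \left(\left(-22298 + 13083\right) + 34683\right) = 36631 \left(-9215 + 34683\right) = 36631 \cdot 25468 = 932918308$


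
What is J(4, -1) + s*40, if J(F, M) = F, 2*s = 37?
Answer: 744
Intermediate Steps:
s = 37/2 (s = (½)*37 = 37/2 ≈ 18.500)
J(4, -1) + s*40 = 4 + (37/2)*40 = 4 + 740 = 744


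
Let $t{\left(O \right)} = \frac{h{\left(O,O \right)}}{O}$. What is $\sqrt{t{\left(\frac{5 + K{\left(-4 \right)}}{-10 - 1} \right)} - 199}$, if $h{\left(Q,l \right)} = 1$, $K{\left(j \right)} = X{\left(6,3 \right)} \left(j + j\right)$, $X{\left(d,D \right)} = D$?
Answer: $\frac{i \sqrt{71630}}{19} \approx 14.086 i$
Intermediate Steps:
$K{\left(j \right)} = 6 j$ ($K{\left(j \right)} = 3 \left(j + j\right) = 3 \cdot 2 j = 6 j$)
$t{\left(O \right)} = \frac{1}{O}$ ($t{\left(O \right)} = 1 \frac{1}{O} = \frac{1}{O}$)
$\sqrt{t{\left(\frac{5 + K{\left(-4 \right)}}{-10 - 1} \right)} - 199} = \sqrt{\frac{1}{\left(5 + 6 \left(-4\right)\right) \frac{1}{-10 - 1}} - 199} = \sqrt{\frac{1}{\left(5 - 24\right) \frac{1}{-11}} - 199} = \sqrt{\frac{1}{\left(-19\right) \left(- \frac{1}{11}\right)} - 199} = \sqrt{\frac{1}{\frac{19}{11}} - 199} = \sqrt{\frac{11}{19} - 199} = \sqrt{- \frac{3770}{19}} = \frac{i \sqrt{71630}}{19}$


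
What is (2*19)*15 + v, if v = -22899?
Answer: -22329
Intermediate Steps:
(2*19)*15 + v = (2*19)*15 - 22899 = 38*15 - 22899 = 570 - 22899 = -22329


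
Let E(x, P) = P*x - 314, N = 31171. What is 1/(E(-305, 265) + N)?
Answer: -1/49968 ≈ -2.0013e-5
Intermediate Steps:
E(x, P) = -314 + P*x
1/(E(-305, 265) + N) = 1/((-314 + 265*(-305)) + 31171) = 1/((-314 - 80825) + 31171) = 1/(-81139 + 31171) = 1/(-49968) = -1/49968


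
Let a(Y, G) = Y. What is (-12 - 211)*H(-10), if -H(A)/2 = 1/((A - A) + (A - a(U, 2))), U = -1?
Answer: -446/9 ≈ -49.556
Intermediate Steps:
H(A) = -2/(1 + A) (H(A) = -2/((A - A) + (A - 1*(-1))) = -2/(0 + (A + 1)) = -2/(0 + (1 + A)) = -2/(1 + A))
(-12 - 211)*H(-10) = (-12 - 211)*(-2/(1 - 10)) = -(-446)/(-9) = -(-446)*(-1)/9 = -223*2/9 = -446/9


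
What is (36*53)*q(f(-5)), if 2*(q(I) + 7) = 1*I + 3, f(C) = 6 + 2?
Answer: -2862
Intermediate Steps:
f(C) = 8
q(I) = -11/2 + I/2 (q(I) = -7 + (1*I + 3)/2 = -7 + (I + 3)/2 = -7 + (3 + I)/2 = -7 + (3/2 + I/2) = -11/2 + I/2)
(36*53)*q(f(-5)) = (36*53)*(-11/2 + (½)*8) = 1908*(-11/2 + 4) = 1908*(-3/2) = -2862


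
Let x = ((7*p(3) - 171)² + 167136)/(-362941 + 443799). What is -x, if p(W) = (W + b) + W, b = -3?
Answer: -94818/40429 ≈ -2.3453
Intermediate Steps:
p(W) = -3 + 2*W (p(W) = (W - 3) + W = (-3 + W) + W = -3 + 2*W)
x = 94818/40429 (x = ((7*(-3 + 2*3) - 171)² + 167136)/(-362941 + 443799) = ((7*(-3 + 6) - 171)² + 167136)/80858 = ((7*3 - 171)² + 167136)*(1/80858) = ((21 - 171)² + 167136)*(1/80858) = ((-150)² + 167136)*(1/80858) = (22500 + 167136)*(1/80858) = 189636*(1/80858) = 94818/40429 ≈ 2.3453)
-x = -1*94818/40429 = -94818/40429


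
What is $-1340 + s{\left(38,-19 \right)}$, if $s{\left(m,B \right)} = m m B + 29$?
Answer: $-28747$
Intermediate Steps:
$s{\left(m,B \right)} = 29 + B m^{2}$ ($s{\left(m,B \right)} = m^{2} B + 29 = B m^{2} + 29 = 29 + B m^{2}$)
$-1340 + s{\left(38,-19 \right)} = -1340 + \left(29 - 19 \cdot 38^{2}\right) = -1340 + \left(29 - 27436\right) = -1340 - 27407 = -28747$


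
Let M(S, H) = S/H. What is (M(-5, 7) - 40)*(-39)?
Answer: 11115/7 ≈ 1587.9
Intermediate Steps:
(M(-5, 7) - 40)*(-39) = (-5/7 - 40)*(-39) = -285/7*(-39) = 11115/7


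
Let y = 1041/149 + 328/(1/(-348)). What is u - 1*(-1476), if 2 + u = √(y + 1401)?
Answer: 1474 + I*√2502852234/149 ≈ 1474.0 + 335.76*I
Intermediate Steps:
y = -17006415/149 (y = 1041*(1/149) + 328/(-1/348) = 1041/149 + 328*(-348) = 1041/149 - 114144 = -17006415/149 ≈ -1.1414e+5)
u = -2 + I*√2502852234/149 (u = -2 + √(-17006415/149 + 1401) = -2 + √(-16797666/149) = -2 + I*√2502852234/149 ≈ -2.0 + 335.76*I)
u - 1*(-1476) = (-2 + I*√2502852234/149) - 1*(-1476) = (-2 + I*√2502852234/149) + 1476 = 1474 + I*√2502852234/149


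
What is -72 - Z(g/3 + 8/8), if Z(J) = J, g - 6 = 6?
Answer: -77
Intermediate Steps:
g = 12 (g = 6 + 6 = 12)
-72 - Z(g/3 + 8/8) = -72 - (12/3 + 8/8) = -72 - (12*(⅓) + 8*(⅛)) = -72 - (4 + 1) = -72 - 1*5 = -72 - 5 = -77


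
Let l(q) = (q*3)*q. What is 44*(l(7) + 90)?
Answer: 10428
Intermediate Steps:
l(q) = 3*q² (l(q) = (3*q)*q = 3*q²)
44*(l(7) + 90) = 44*(3*7² + 90) = 44*(3*49 + 90) = 44*(147 + 90) = 44*237 = 10428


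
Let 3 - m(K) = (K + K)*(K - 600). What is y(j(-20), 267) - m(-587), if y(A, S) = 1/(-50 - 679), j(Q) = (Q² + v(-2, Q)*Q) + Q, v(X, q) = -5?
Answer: 1015887014/729 ≈ 1.3935e+6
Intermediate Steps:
j(Q) = Q² - 4*Q (j(Q) = (Q² - 5*Q) + Q = Q² - 4*Q)
y(A, S) = -1/729 (y(A, S) = 1/(-729) = -1/729)
m(K) = 3 - 2*K*(-600 + K) (m(K) = 3 - (K + K)*(K - 600) = 3 - 2*K*(-600 + K))
y(j(-20), 267) - m(-587) = -1/729 - (3 - 2*(-587)² + 1200*(-587)) = -1/729 - (3 - 2*344569 - 704400) = -1/729 - (3 - 689138 - 704400) = -1/729 - 1*(-1393535) = -1/729 + 1393535 = 1015887014/729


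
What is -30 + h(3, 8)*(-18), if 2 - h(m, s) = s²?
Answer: 1086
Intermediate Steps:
h(m, s) = 2 - s²
-30 + h(3, 8)*(-18) = -30 + (2 - 1*8²)*(-18) = -30 + (2 - 1*64)*(-18) = -30 + (2 - 64)*(-18) = -30 - 62*(-18) = -30 + 1116 = 1086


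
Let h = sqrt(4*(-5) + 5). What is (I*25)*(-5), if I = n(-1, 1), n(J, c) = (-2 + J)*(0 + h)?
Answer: 375*I*sqrt(15) ≈ 1452.4*I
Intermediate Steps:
h = I*sqrt(15) (h = sqrt(-20 + 5) = sqrt(-15) = I*sqrt(15) ≈ 3.873*I)
n(J, c) = I*sqrt(15)*(-2 + J) (n(J, c) = (-2 + J)*(0 + I*sqrt(15)) = (-2 + J)*(I*sqrt(15)) = I*sqrt(15)*(-2 + J))
I = -3*I*sqrt(15) (I = I*sqrt(15)*(-2 - 1) = I*sqrt(15)*(-3) = -3*I*sqrt(15) ≈ -11.619*I)
(I*25)*(-5) = (-3*I*sqrt(15)*25)*(-5) = -75*I*sqrt(15)*(-5) = 375*I*sqrt(15)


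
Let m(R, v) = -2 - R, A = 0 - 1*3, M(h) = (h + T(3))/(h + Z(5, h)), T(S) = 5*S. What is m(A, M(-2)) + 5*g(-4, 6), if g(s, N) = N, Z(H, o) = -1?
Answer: 31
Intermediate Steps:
M(h) = (15 + h)/(-1 + h) (M(h) = (h + 5*3)/(h - 1) = (h + 15)/(-1 + h) = (15 + h)/(-1 + h))
A = -3 (A = 0 - 3 = -3)
m(A, M(-2)) + 5*g(-4, 6) = (-2 - 1*(-3)) + 5*6 = (-2 + 3) + 30 = 1 + 30 = 31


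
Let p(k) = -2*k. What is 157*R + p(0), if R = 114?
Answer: 17898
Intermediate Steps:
157*R + p(0) = 157*114 - 2*0 = 17898 + 0 = 17898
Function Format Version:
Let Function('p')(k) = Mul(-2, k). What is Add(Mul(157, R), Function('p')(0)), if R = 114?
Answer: 17898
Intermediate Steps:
Add(Mul(157, R), Function('p')(0)) = Add(Mul(157, 114), Mul(-2, 0)) = Add(17898, 0) = 17898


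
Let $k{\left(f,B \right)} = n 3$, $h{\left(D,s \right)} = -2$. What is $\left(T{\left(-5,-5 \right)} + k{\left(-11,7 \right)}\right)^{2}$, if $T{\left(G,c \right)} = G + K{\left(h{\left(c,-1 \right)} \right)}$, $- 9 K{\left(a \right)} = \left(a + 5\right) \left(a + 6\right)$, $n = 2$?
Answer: $\frac{1}{9} \approx 0.11111$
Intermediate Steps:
$k{\left(f,B \right)} = 6$ ($k{\left(f,B \right)} = 2 \cdot 3 = 6$)
$K{\left(a \right)} = - \frac{\left(5 + a\right) \left(6 + a\right)}{9}$ ($K{\left(a \right)} = - \frac{\left(a + 5\right) \left(a + 6\right)}{9} = - \frac{\left(5 + a\right) \left(6 + a\right)}{9}$)
$T{\left(G,c \right)} = - \frac{4}{3} + G$ ($T{\left(G,c \right)} = G - \left(\frac{8}{9} + \frac{4}{9}\right) = G - \frac{4}{3} = - \frac{4}{3} + G$)
$\left(T{\left(-5,-5 \right)} + k{\left(-11,7 \right)}\right)^{2} = \left(\left(- \frac{4}{3} - 5\right) + 6\right)^{2} = \left(- \frac{19}{3} + 6\right)^{2} = \left(- \frac{1}{3}\right)^{2} = \frac{1}{9}$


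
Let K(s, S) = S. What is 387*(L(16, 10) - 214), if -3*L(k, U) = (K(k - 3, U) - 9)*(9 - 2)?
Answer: -83721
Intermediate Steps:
L(k, U) = 21 - 7*U/3 (L(k, U) = -(U - 9)*(9 - 2)/3 = -(-9 + U)*7/3 = -(-63 + 7*U)/3 = 21 - 7*U/3)
387*(L(16, 10) - 214) = 387*((21 - 7/3*10) - 214) = 387*((21 - 70/3) - 214) = 387*(-7/3 - 214) = 387*(-649/3) = -83721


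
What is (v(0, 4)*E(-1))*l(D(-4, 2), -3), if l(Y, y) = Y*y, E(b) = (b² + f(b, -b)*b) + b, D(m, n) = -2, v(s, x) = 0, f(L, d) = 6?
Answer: 0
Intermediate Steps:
E(b) = b² + 7*b (E(b) = (b² + 6*b) + b = b² + 7*b)
(v(0, 4)*E(-1))*l(D(-4, 2), -3) = (0*(-(7 - 1)))*(-2*(-3)) = (0*(-1*6))*6 = (0*(-6))*6 = 0*6 = 0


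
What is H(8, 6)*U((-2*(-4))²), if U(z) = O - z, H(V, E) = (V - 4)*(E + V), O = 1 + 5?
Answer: -3248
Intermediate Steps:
O = 6
H(V, E) = (-4 + V)*(E + V)
U(z) = 6 - z
H(8, 6)*U((-2*(-4))²) = (8² - 4*6 - 4*8 + 6*8)*(6 - (-2*(-4))²) = (64 - 24 - 32 + 48)*(6 - 1*8²) = 56*(6 - 1*64) = 56*(6 - 64) = 56*(-58) = -3248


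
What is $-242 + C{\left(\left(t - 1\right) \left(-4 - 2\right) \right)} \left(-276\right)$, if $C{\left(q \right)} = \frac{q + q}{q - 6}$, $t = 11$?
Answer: $- \frac{8182}{11} \approx -743.82$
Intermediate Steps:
$C{\left(q \right)} = \frac{2 q}{-6 + q}$
$-242 + C{\left(\left(t - 1\right) \left(-4 - 2\right) \right)} \left(-276\right) = -242 + \frac{2 \left(11 - 1\right) \left(-4 - 2\right)}{-6 + \left(11 - 1\right) \left(-4 - 2\right)} \left(-276\right) = -242 + \frac{2 \cdot 10 \left(-6\right)}{-6 + 10 \left(-6\right)} \left(-276\right) = -242 + 2 \left(-60\right) \frac{1}{-6 - 60} \left(-276\right) = -242 + 2 \left(-60\right) \frac{1}{-66} \left(-276\right) = -242 + 2 \left(-60\right) \left(- \frac{1}{66}\right) \left(-276\right) = -242 + \frac{20}{11} \left(-276\right) = -242 - \frac{5520}{11} = - \frac{8182}{11}$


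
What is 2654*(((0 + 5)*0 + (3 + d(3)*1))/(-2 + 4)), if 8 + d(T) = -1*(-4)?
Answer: -1327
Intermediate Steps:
d(T) = -4 (d(T) = -8 - 1*(-4) = -8 + 4 = -4)
2654*(((0 + 5)*0 + (3 + d(3)*1))/(-2 + 4)) = 2654*(((0 + 5)*0 + (3 - 4*1))/(-2 + 4)) = 2654*((5*0 + (3 - 4))/2) = 2654*((0 - 1)*(½)) = 2654*(-1*½) = 2654*(-½) = -1327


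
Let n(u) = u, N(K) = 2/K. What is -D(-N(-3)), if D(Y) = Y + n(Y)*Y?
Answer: -10/9 ≈ -1.1111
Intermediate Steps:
D(Y) = Y + Y² (D(Y) = Y + Y*Y = Y + Y²)
-D(-N(-3)) = -(-2/(-3))*(1 - 2/(-3)) = -(-2*(-1)/3)*(1 - 2*(-1)/3) = -(-1*(-⅔))*(1 - 1*(-⅔)) = -2*(1 + ⅔)/3 = -2*5/(3*3) = -1*10/9 = -10/9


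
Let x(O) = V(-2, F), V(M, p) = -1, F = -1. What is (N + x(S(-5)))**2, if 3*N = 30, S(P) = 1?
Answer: 81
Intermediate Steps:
x(O) = -1
N = 10 (N = (1/3)*30 = 10)
(N + x(S(-5)))**2 = (10 - 1)**2 = 9**2 = 81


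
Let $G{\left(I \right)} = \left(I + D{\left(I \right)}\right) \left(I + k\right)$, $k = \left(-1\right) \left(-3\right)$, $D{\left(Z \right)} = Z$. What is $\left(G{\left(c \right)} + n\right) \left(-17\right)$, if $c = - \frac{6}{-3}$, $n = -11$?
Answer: $-153$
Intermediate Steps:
$k = 3$
$c = 2$ ($c = \left(-6\right) \left(- \frac{1}{3}\right) = 2$)
$G{\left(I \right)} = 2 I \left(3 + I\right)$ ($G{\left(I \right)} = \left(I + I\right) \left(I + 3\right) = 2 I \left(3 + I\right)$)
$\left(G{\left(c \right)} + n\right) \left(-17\right) = \left(2 \cdot 2 \left(3 + 2\right) - 11\right) \left(-17\right) = \left(2 \cdot 2 \cdot 5 - 11\right) \left(-17\right) = \left(20 - 11\right) \left(-17\right) = 9 \left(-17\right) = -153$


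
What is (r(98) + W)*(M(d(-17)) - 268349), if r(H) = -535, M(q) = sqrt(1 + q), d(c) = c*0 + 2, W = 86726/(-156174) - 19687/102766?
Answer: 1153686547917135653/8024688642 - 4299201964297*sqrt(3)/8024688642 ≈ 1.4377e+8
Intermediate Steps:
W = -5993540827/8024688642 (W = 86726*(-1/156174) - 19687*1/102766 = -43363/78087 - 19687/102766 = -5993540827/8024688642 ≈ -0.74689)
d(c) = 2 (d(c) = 0 + 2 = 2)
(r(98) + W)*(M(d(-17)) - 268349) = (-535 - 5993540827/8024688642)*(sqrt(1 + 2) - 268349) = -4299201964297*(sqrt(3) - 268349)/8024688642 = -4299201964297*(-268349 + sqrt(3))/8024688642 = 1153686547917135653/8024688642 - 4299201964297*sqrt(3)/8024688642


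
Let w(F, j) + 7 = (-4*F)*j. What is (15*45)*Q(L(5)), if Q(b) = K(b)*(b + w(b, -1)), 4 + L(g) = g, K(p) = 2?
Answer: -2700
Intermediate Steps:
L(g) = -4 + g
w(F, j) = -7 - 4*F*j (w(F, j) = -7 + (-4*F)*j = -7 - 4*F*j)
Q(b) = -14 + 10*b (Q(b) = 2*(b + (-7 - 4*b*(-1))) = 2*(b + (-7 + 4*b)) = 2*(-7 + 5*b) = -14 + 10*b)
(15*45)*Q(L(5)) = (15*45)*(-14 + 10*(-4 + 5)) = 675*(-14 + 10*1) = 675*(-14 + 10) = 675*(-4) = -2700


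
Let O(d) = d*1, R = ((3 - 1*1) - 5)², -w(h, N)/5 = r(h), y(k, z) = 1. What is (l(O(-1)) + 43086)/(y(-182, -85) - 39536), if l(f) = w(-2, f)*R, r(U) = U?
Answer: -43176/39535 ≈ -1.0921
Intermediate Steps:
w(h, N) = -5*h
R = 9 (R = ((3 - 1) - 5)² = (2 - 5)² = (-3)² = 9)
O(d) = d
l(f) = 90 (l(f) = -5*(-2)*9 = 10*9 = 90)
(l(O(-1)) + 43086)/(y(-182, -85) - 39536) = (90 + 43086)/(1 - 39536) = 43176/(-39535) = 43176*(-1/39535) = -43176/39535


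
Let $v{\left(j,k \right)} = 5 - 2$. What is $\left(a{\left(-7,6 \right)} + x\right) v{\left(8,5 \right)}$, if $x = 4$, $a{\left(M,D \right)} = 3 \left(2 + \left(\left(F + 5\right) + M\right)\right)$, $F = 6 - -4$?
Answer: $102$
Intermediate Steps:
$F = 10$ ($F = 6 + 4 = 10$)
$v{\left(j,k \right)} = 3$
$a{\left(M,D \right)} = 51 + 3 M$ ($a{\left(M,D \right)} = 3 \left(2 + \left(\left(10 + 5\right) + M\right)\right) = 3 \left(2 + \left(15 + M\right)\right) = 3 \left(17 + M\right) = 51 + 3 M$)
$\left(a{\left(-7,6 \right)} + x\right) v{\left(8,5 \right)} = \left(\left(51 + 3 \left(-7\right)\right) + 4\right) 3 = \left(\left(51 - 21\right) + 4\right) 3 = \left(30 + 4\right) 3 = 34 \cdot 3 = 102$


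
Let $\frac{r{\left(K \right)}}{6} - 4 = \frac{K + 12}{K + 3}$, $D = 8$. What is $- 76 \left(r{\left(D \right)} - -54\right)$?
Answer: $- \frac{74328}{11} \approx -6757.1$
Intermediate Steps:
$r{\left(K \right)} = 24 + \frac{6 \left(12 + K\right)}{3 + K}$ ($r{\left(K \right)} = 24 + 6 \frac{K + 12}{K + 3} = 24 + 6 \frac{12 + K}{3 + K} = 24 + \frac{6 \left(12 + K\right)}{3 + K}$)
$- 76 \left(r{\left(D \right)} - -54\right) = - 76 \left(\frac{6 \left(24 + 5 \cdot 8\right)}{3 + 8} - -54\right) = - 76 \left(\frac{6 \left(24 + 40\right)}{11} + 54\right) = - 76 \left(6 \cdot \frac{1}{11} \cdot 64 + 54\right) = - 76 \left(\frac{384}{11} + 54\right) = \left(-76\right) \frac{978}{11} = - \frac{74328}{11}$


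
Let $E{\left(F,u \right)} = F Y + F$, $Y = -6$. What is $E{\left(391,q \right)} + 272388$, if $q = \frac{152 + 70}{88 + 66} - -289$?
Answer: $270433$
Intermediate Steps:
$q = \frac{22364}{77}$ ($q = \frac{222}{154} + 289 = 222 \cdot \frac{1}{154} + 289 = \frac{111}{77} + 289 = \frac{22364}{77} \approx 290.44$)
$E{\left(F,u \right)} = - 5 F$ ($E{\left(F,u \right)} = F \left(-6\right) + F = - 6 F + F = - 5 F$)
$E{\left(391,q \right)} + 272388 = \left(-5\right) 391 + 272388 = -1955 + 272388 = 270433$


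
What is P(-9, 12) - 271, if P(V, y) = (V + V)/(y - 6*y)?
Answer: -2707/10 ≈ -270.70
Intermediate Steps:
P(V, y) = -2*V/(5*y) (P(V, y) = (2*V)/((-5*y)) = (2*V)*(-1/(5*y)) = -2*V/(5*y))
P(-9, 12) - 271 = -2/5*(-9)/12 - 271 = -2/5*(-9)*1/12 - 271 = 3/10 - 271 = -2707/10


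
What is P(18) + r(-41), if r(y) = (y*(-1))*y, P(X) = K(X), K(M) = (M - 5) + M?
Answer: -1650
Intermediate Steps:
K(M) = -5 + 2*M (K(M) = (-5 + M) + M = -5 + 2*M)
P(X) = -5 + 2*X
r(y) = -y**2 (r(y) = (-y)*y = -y**2)
P(18) + r(-41) = (-5 + 2*18) - 1*(-41)**2 = (-5 + 36) - 1*1681 = 31 - 1681 = -1650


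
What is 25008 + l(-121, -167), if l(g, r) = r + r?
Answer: 24674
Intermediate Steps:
l(g, r) = 2*r
25008 + l(-121, -167) = 25008 + 2*(-167) = 25008 - 334 = 24674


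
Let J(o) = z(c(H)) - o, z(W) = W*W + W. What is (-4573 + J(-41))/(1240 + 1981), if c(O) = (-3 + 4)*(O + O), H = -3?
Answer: -4502/3221 ≈ -1.3977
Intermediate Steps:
c(O) = 2*O (c(O) = 1*(2*O) = 2*O)
z(W) = W + W² (z(W) = W² + W = W + W²)
J(o) = 30 - o (J(o) = (2*(-3))*(1 + 2*(-3)) - o = -6*(1 - 6) - o = -6*(-5) - o = 30 - o)
(-4573 + J(-41))/(1240 + 1981) = (-4573 + (30 - 1*(-41)))/(1240 + 1981) = (-4573 + (30 + 41))/3221 = (-4573 + 71)*(1/3221) = -4502*1/3221 = -4502/3221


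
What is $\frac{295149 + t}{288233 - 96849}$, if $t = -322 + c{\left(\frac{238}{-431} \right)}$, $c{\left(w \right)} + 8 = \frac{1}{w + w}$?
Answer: $\frac{140333413}{91098784} \approx 1.5405$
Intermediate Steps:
$c{\left(w \right)} = -8 + \frac{1}{2 w}$ ($c{\left(w \right)} = -8 + \frac{1}{w + w} = -8 + \frac{1}{2 w}$)
$t = - \frac{157511}{476}$ ($t = -322 - \left(8 - \frac{1}{2 \frac{238}{-431}}\right) = -322 - \left(8 - \frac{1}{2 \cdot 238 \left(- \frac{1}{431}\right)}\right) = -322 - \left(8 - \frac{1}{2 \left(- \frac{238}{431}\right)}\right) = -322 + \left(-8 + \frac{1}{2} \left(- \frac{431}{238}\right)\right) = -322 - \frac{4239}{476} = - \frac{157511}{476} \approx -330.91$)
$\frac{295149 + t}{288233 - 96849} = \frac{295149 - \frac{157511}{476}}{288233 - 96849} = \frac{140333413}{476 \cdot 191384} = \frac{140333413}{476} \cdot \frac{1}{191384} = \frac{140333413}{91098784}$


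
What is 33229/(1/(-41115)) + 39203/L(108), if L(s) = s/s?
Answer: -1366171132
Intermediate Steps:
L(s) = 1
33229/(1/(-41115)) + 39203/L(108) = 33229/(1/(-41115)) + 39203/1 = 33229/(-1/41115) + 39203*1 = 33229*(-41115) + 39203 = -1366210335 + 39203 = -1366171132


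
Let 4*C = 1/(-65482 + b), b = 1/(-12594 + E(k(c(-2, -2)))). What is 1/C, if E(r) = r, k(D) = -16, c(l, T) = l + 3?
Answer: -1651456042/6305 ≈ -2.6193e+5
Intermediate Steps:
c(l, T) = 3 + l
b = -1/12610 (b = 1/(-12594 - 16) = 1/(-12610) = -1/12610 ≈ -7.9302e-5)
C = -6305/1651456042 (C = 1/(4*(-65482 - 1/12610)) = 1/(4*(-825728021/12610)) = (¼)*(-12610/825728021) = -6305/1651456042 ≈ -3.8178e-6)
1/C = 1/(-6305/1651456042) = -1651456042/6305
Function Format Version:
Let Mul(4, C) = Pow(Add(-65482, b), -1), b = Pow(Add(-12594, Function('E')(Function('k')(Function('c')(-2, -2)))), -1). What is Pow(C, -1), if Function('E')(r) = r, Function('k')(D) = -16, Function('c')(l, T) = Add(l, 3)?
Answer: Rational(-1651456042, 6305) ≈ -2.6193e+5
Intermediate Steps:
Function('c')(l, T) = Add(3, l)
b = Rational(-1, 12610) (b = Pow(Add(-12594, -16), -1) = Pow(-12610, -1) = Rational(-1, 12610) ≈ -7.9302e-5)
C = Rational(-6305, 1651456042) (C = Mul(Rational(1, 4), Pow(Add(-65482, Rational(-1, 12610)), -1)) = Mul(Rational(1, 4), Pow(Rational(-825728021, 12610), -1)) = Mul(Rational(1, 4), Rational(-12610, 825728021)) = Rational(-6305, 1651456042) ≈ -3.8178e-6)
Pow(C, -1) = Pow(Rational(-6305, 1651456042), -1) = Rational(-1651456042, 6305)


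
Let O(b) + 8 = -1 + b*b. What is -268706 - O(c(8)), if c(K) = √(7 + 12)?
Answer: -268716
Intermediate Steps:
c(K) = √19
O(b) = -9 + b² (O(b) = -8 + (-1 + b*b) = -8 + (-1 + b²) = -9 + b²)
-268706 - O(c(8)) = -268706 - (-9 + (√19)²) = -268706 - (-9 + 19) = -268706 - 1*10 = -268706 - 10 = -268716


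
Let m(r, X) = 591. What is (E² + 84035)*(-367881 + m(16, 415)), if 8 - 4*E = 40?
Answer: -30888721710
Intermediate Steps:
E = -8 (E = 2 - ¼*40 = 2 - 10 = -8)
(E² + 84035)*(-367881 + m(16, 415)) = ((-8)² + 84035)*(-367881 + 591) = (64 + 84035)*(-367290) = 84099*(-367290) = -30888721710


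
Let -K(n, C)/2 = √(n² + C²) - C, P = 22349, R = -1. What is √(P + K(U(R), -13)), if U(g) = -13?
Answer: √(22323 - 26*√2) ≈ 149.29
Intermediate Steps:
K(n, C) = -2*√(C² + n²) + 2*C (K(n, C) = -2*(√(n² + C²) - C) = -2*(√(C² + n²) - C) = -2*√(C² + n²) + 2*C)
√(P + K(U(R), -13)) = √(22349 + (-2*√((-13)² + (-13)²) + 2*(-13))) = √(22349 + (-2*√(169 + 169) - 26)) = √(22349 + (-26*√2 - 26)) = √(22349 + (-26 - 26*√2)) = √(22323 - 26*√2)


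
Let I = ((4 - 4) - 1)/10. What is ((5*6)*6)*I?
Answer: -18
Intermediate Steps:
I = -1/10 (I = (0 - 1)*(1/10) = -1*1/10 = -1/10 ≈ -0.10000)
((5*6)*6)*I = ((5*6)*6)*(-1/10) = (30*6)*(-1/10) = 180*(-1/10) = -18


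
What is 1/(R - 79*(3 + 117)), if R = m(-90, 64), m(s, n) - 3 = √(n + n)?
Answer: -9477/89813401 - 8*√2/89813401 ≈ -0.00010564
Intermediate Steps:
m(s, n) = 3 + √2*√n (m(s, n) = 3 + √(n + n) = 3 + √(2*n) = 3 + √2*√n)
R = 3 + 8*√2 (R = 3 + √2*√64 = 3 + √2*8 = 3 + 8*√2 ≈ 14.314)
1/(R - 79*(3 + 117)) = 1/((3 + 8*√2) - 79*(3 + 117)) = 1/((3 + 8*√2) - 79*120) = 1/((3 + 8*√2) - 9480) = 1/(-9477 + 8*√2)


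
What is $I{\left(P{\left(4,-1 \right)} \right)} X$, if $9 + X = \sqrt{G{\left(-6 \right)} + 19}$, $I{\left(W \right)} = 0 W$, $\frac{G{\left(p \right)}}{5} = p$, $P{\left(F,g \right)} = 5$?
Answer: $0$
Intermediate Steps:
$G{\left(p \right)} = 5 p$
$I{\left(W \right)} = 0$
$X = -9 + i \sqrt{11}$ ($X = -9 + \sqrt{5 \left(-6\right) + 19} = -9 + \sqrt{-30 + 19} = -9 + \sqrt{-11} = -9 + i \sqrt{11} \approx -9.0 + 3.3166 i$)
$I{\left(P{\left(4,-1 \right)} \right)} X = 0 \left(-9 + i \sqrt{11}\right) = 0$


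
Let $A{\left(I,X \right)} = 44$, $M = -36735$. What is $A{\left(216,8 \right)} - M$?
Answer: $36779$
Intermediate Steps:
$A{\left(216,8 \right)} - M = 44 - -36735 = 44 + 36735 = 36779$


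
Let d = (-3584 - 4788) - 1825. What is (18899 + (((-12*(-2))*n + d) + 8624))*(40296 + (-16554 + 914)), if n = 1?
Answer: 427781600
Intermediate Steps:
d = -10197 (d = -8372 - 1825 = -10197)
(18899 + (((-12*(-2))*n + d) + 8624))*(40296 + (-16554 + 914)) = (18899 + ((-12*(-2)*1 - 10197) + 8624))*(40296 + (-16554 + 914)) = (18899 + ((24*1 - 10197) + 8624))*(40296 - 15640) = (18899 + ((24 - 10197) + 8624))*24656 = (18899 + (-10173 + 8624))*24656 = (18899 - 1549)*24656 = 17350*24656 = 427781600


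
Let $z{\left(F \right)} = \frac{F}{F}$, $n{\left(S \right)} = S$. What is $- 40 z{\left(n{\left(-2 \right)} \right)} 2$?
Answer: $-80$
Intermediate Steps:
$z{\left(F \right)} = 1$
$- 40 z{\left(n{\left(-2 \right)} \right)} 2 = \left(-40\right) 1 \cdot 2 = \left(-40\right) 2 = -80$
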